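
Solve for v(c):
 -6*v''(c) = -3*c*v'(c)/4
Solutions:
 v(c) = C1 + C2*erfi(c/4)


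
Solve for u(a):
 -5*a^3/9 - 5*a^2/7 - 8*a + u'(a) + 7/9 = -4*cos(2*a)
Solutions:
 u(a) = C1 + 5*a^4/36 + 5*a^3/21 + 4*a^2 - 7*a/9 - 4*sin(a)*cos(a)


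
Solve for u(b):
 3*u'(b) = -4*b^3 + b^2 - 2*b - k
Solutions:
 u(b) = C1 - b^4/3 + b^3/9 - b^2/3 - b*k/3


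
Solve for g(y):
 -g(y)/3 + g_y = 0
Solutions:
 g(y) = C1*exp(y/3)


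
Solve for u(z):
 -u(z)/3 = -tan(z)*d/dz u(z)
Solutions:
 u(z) = C1*sin(z)^(1/3)


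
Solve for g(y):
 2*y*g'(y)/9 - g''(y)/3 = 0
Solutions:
 g(y) = C1 + C2*erfi(sqrt(3)*y/3)


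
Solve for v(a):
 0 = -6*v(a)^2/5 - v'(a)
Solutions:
 v(a) = 5/(C1 + 6*a)


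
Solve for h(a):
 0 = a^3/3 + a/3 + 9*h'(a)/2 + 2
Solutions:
 h(a) = C1 - a^4/54 - a^2/27 - 4*a/9


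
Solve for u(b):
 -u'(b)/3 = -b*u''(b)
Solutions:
 u(b) = C1 + C2*b^(4/3)


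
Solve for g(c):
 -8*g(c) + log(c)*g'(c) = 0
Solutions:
 g(c) = C1*exp(8*li(c))


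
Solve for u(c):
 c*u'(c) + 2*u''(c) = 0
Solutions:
 u(c) = C1 + C2*erf(c/2)


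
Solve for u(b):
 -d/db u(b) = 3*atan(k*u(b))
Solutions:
 Integral(1/atan(_y*k), (_y, u(b))) = C1 - 3*b


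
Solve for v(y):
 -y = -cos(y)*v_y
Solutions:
 v(y) = C1 + Integral(y/cos(y), y)


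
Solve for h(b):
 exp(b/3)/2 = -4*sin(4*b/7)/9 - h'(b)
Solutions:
 h(b) = C1 - 3*exp(b/3)/2 + 7*cos(4*b/7)/9


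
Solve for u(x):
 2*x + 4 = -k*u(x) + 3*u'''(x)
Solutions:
 u(x) = C1*exp(3^(2/3)*k^(1/3)*x/3) + C2*exp(k^(1/3)*x*(-3^(2/3) + 3*3^(1/6)*I)/6) + C3*exp(-k^(1/3)*x*(3^(2/3) + 3*3^(1/6)*I)/6) - 2*x/k - 4/k


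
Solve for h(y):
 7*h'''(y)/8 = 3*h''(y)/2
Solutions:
 h(y) = C1 + C2*y + C3*exp(12*y/7)


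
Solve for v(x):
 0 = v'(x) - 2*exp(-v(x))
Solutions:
 v(x) = log(C1 + 2*x)


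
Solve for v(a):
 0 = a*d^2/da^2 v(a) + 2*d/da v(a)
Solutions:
 v(a) = C1 + C2/a


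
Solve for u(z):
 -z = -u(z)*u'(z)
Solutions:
 u(z) = -sqrt(C1 + z^2)
 u(z) = sqrt(C1 + z^2)


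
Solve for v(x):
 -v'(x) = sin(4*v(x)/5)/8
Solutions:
 x/8 + 5*log(cos(4*v(x)/5) - 1)/8 - 5*log(cos(4*v(x)/5) + 1)/8 = C1


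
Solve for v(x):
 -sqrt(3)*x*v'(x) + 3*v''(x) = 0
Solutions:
 v(x) = C1 + C2*erfi(sqrt(2)*3^(3/4)*x/6)


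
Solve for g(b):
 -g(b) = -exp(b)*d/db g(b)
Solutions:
 g(b) = C1*exp(-exp(-b))


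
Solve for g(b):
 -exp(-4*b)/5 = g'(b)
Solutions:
 g(b) = C1 + exp(-4*b)/20


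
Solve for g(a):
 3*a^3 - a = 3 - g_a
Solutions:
 g(a) = C1 - 3*a^4/4 + a^2/2 + 3*a


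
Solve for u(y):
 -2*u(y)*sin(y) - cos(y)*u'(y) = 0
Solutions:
 u(y) = C1*cos(y)^2


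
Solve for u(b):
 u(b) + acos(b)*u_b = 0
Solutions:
 u(b) = C1*exp(-Integral(1/acos(b), b))


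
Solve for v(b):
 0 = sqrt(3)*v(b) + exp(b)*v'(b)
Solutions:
 v(b) = C1*exp(sqrt(3)*exp(-b))


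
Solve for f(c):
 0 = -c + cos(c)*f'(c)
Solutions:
 f(c) = C1 + Integral(c/cos(c), c)


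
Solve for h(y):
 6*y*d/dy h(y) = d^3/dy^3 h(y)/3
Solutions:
 h(y) = C1 + Integral(C2*airyai(18^(1/3)*y) + C3*airybi(18^(1/3)*y), y)


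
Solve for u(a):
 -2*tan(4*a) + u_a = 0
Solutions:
 u(a) = C1 - log(cos(4*a))/2


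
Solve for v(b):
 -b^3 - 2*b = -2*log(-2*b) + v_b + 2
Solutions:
 v(b) = C1 - b^4/4 - b^2 + 2*b*log(-b) + 2*b*(-2 + log(2))


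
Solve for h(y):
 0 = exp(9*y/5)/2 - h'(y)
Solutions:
 h(y) = C1 + 5*exp(9*y/5)/18


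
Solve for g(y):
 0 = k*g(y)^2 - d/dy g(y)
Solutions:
 g(y) = -1/(C1 + k*y)


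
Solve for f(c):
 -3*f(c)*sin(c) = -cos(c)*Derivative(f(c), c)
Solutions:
 f(c) = C1/cos(c)^3


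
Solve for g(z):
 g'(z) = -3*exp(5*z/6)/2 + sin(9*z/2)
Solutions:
 g(z) = C1 - 9*exp(5*z/6)/5 - 2*cos(9*z/2)/9


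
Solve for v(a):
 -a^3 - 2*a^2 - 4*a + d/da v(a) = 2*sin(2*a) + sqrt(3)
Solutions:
 v(a) = C1 + a^4/4 + 2*a^3/3 + 2*a^2 + sqrt(3)*a - cos(2*a)


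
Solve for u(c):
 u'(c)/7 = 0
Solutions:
 u(c) = C1


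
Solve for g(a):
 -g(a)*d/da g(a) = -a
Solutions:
 g(a) = -sqrt(C1 + a^2)
 g(a) = sqrt(C1 + a^2)


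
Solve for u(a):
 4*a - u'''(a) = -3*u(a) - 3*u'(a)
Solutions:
 u(a) = C1*exp(-2^(1/3)*a*(2/(sqrt(5) + 3)^(1/3) + 2^(1/3)*(sqrt(5) + 3)^(1/3))/4)*sin(2^(1/3)*sqrt(3)*a*(-2^(1/3)*(sqrt(5) + 3)^(1/3) + 2/(sqrt(5) + 3)^(1/3))/4) + C2*exp(-2^(1/3)*a*(2/(sqrt(5) + 3)^(1/3) + 2^(1/3)*(sqrt(5) + 3)^(1/3))/4)*cos(2^(1/3)*sqrt(3)*a*(-2^(1/3)*(sqrt(5) + 3)^(1/3) + 2/(sqrt(5) + 3)^(1/3))/4) + C3*exp(2^(1/3)*a*((sqrt(5) + 3)^(-1/3) + 2^(1/3)*(sqrt(5) + 3)^(1/3)/2)) - 4*a/3 + 4/3


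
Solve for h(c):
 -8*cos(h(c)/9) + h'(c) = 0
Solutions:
 -8*c - 9*log(sin(h(c)/9) - 1)/2 + 9*log(sin(h(c)/9) + 1)/2 = C1


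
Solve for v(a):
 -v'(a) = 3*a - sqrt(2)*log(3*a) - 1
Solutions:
 v(a) = C1 - 3*a^2/2 + sqrt(2)*a*log(a) - sqrt(2)*a + a + sqrt(2)*a*log(3)


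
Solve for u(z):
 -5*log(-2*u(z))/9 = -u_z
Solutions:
 -9*Integral(1/(log(-_y) + log(2)), (_y, u(z)))/5 = C1 - z


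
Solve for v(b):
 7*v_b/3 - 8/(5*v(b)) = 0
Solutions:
 v(b) = -sqrt(C1 + 1680*b)/35
 v(b) = sqrt(C1 + 1680*b)/35


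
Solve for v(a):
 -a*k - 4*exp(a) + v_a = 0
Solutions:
 v(a) = C1 + a^2*k/2 + 4*exp(a)


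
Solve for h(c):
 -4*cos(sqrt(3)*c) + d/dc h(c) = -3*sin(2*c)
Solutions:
 h(c) = C1 + 4*sqrt(3)*sin(sqrt(3)*c)/3 + 3*cos(2*c)/2


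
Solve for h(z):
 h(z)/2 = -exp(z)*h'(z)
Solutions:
 h(z) = C1*exp(exp(-z)/2)


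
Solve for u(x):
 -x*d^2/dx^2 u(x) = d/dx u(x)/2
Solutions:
 u(x) = C1 + C2*sqrt(x)


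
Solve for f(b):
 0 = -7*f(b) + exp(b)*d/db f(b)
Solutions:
 f(b) = C1*exp(-7*exp(-b))


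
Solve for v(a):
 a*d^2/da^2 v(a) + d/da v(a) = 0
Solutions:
 v(a) = C1 + C2*log(a)


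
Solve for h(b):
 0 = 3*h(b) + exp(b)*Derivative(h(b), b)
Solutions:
 h(b) = C1*exp(3*exp(-b))


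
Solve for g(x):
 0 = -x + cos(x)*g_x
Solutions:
 g(x) = C1 + Integral(x/cos(x), x)


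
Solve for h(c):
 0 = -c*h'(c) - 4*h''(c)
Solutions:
 h(c) = C1 + C2*erf(sqrt(2)*c/4)


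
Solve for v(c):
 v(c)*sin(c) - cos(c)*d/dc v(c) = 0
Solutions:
 v(c) = C1/cos(c)


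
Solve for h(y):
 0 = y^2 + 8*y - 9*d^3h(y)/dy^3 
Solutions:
 h(y) = C1 + C2*y + C3*y^2 + y^5/540 + y^4/27


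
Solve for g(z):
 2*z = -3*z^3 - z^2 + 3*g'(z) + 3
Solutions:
 g(z) = C1 + z^4/4 + z^3/9 + z^2/3 - z


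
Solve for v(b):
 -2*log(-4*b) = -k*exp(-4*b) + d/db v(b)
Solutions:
 v(b) = C1 - 2*b*log(-b) + 2*b*(1 - 2*log(2)) - k*exp(-4*b)/4


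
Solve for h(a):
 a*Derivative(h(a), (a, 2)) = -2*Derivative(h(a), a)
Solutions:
 h(a) = C1 + C2/a


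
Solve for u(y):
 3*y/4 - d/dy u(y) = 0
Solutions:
 u(y) = C1 + 3*y^2/8


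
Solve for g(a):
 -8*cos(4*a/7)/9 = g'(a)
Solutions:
 g(a) = C1 - 14*sin(4*a/7)/9


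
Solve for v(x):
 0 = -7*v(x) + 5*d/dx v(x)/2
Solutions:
 v(x) = C1*exp(14*x/5)


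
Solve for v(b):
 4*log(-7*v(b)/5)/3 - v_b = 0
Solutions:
 -3*Integral(1/(log(-_y) - log(5) + log(7)), (_y, v(b)))/4 = C1 - b


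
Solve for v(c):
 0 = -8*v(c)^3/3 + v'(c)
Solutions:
 v(c) = -sqrt(6)*sqrt(-1/(C1 + 8*c))/2
 v(c) = sqrt(6)*sqrt(-1/(C1 + 8*c))/2


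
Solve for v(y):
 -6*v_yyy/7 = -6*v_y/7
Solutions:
 v(y) = C1 + C2*exp(-y) + C3*exp(y)


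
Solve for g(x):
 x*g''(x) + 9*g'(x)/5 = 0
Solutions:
 g(x) = C1 + C2/x^(4/5)


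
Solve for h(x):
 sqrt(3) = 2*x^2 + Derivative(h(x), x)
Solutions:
 h(x) = C1 - 2*x^3/3 + sqrt(3)*x


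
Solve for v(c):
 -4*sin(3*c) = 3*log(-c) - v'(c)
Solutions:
 v(c) = C1 + 3*c*log(-c) - 3*c - 4*cos(3*c)/3


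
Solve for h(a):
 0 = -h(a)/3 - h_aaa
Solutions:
 h(a) = C3*exp(-3^(2/3)*a/3) + (C1*sin(3^(1/6)*a/2) + C2*cos(3^(1/6)*a/2))*exp(3^(2/3)*a/6)


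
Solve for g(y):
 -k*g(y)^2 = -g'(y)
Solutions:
 g(y) = -1/(C1 + k*y)


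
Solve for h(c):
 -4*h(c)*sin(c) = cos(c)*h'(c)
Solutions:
 h(c) = C1*cos(c)^4


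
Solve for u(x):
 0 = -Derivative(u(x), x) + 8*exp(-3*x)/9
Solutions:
 u(x) = C1 - 8*exp(-3*x)/27


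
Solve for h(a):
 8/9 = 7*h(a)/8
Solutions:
 h(a) = 64/63


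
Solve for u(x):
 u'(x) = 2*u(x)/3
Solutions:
 u(x) = C1*exp(2*x/3)


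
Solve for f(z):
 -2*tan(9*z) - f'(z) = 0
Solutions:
 f(z) = C1 + 2*log(cos(9*z))/9


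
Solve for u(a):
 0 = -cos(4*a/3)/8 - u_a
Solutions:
 u(a) = C1 - 3*sin(4*a/3)/32


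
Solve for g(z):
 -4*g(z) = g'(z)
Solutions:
 g(z) = C1*exp(-4*z)


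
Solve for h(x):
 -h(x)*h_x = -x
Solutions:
 h(x) = -sqrt(C1 + x^2)
 h(x) = sqrt(C1 + x^2)


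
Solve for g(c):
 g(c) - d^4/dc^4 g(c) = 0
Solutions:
 g(c) = C1*exp(-c) + C2*exp(c) + C3*sin(c) + C4*cos(c)


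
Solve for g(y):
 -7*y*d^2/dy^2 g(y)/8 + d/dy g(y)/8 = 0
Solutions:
 g(y) = C1 + C2*y^(8/7)


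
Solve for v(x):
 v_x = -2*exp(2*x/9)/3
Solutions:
 v(x) = C1 - 3*exp(2*x/9)


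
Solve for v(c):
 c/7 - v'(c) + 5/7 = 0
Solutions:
 v(c) = C1 + c^2/14 + 5*c/7


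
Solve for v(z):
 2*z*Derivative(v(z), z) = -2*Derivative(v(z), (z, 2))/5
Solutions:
 v(z) = C1 + C2*erf(sqrt(10)*z/2)


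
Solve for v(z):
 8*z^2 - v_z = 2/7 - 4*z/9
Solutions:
 v(z) = C1 + 8*z^3/3 + 2*z^2/9 - 2*z/7


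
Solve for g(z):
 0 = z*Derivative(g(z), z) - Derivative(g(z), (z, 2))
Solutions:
 g(z) = C1 + C2*erfi(sqrt(2)*z/2)


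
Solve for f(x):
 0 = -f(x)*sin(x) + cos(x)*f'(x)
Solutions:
 f(x) = C1/cos(x)


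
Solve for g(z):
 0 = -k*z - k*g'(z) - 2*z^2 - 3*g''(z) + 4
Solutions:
 g(z) = C1 + C2*exp(-k*z/3) - z^2/2 - 2*z^3/(3*k) + 7*z/k + 6*z^2/k^2 - 36*z/k^3


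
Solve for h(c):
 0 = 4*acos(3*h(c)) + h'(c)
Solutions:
 Integral(1/acos(3*_y), (_y, h(c))) = C1 - 4*c


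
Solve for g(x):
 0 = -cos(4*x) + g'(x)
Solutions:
 g(x) = C1 + sin(4*x)/4


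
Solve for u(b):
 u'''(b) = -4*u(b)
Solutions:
 u(b) = C3*exp(-2^(2/3)*b) + (C1*sin(2^(2/3)*sqrt(3)*b/2) + C2*cos(2^(2/3)*sqrt(3)*b/2))*exp(2^(2/3)*b/2)


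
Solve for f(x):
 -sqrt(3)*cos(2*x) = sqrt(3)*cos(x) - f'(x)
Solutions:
 f(x) = C1 + sqrt(3)*sin(x) + sqrt(3)*sin(2*x)/2


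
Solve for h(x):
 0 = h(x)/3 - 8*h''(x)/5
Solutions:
 h(x) = C1*exp(-sqrt(30)*x/12) + C2*exp(sqrt(30)*x/12)


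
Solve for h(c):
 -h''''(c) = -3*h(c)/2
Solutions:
 h(c) = C1*exp(-2^(3/4)*3^(1/4)*c/2) + C2*exp(2^(3/4)*3^(1/4)*c/2) + C3*sin(2^(3/4)*3^(1/4)*c/2) + C4*cos(2^(3/4)*3^(1/4)*c/2)


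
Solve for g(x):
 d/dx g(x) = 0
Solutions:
 g(x) = C1


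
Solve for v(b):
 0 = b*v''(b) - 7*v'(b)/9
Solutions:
 v(b) = C1 + C2*b^(16/9)


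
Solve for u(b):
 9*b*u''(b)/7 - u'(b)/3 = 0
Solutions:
 u(b) = C1 + C2*b^(34/27)


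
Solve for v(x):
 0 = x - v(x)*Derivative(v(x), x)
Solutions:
 v(x) = -sqrt(C1 + x^2)
 v(x) = sqrt(C1 + x^2)


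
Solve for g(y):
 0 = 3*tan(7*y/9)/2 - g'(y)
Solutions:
 g(y) = C1 - 27*log(cos(7*y/9))/14


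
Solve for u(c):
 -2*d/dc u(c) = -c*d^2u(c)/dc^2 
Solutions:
 u(c) = C1 + C2*c^3


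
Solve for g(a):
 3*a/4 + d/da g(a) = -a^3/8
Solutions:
 g(a) = C1 - a^4/32 - 3*a^2/8


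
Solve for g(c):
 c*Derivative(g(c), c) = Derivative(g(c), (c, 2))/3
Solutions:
 g(c) = C1 + C2*erfi(sqrt(6)*c/2)


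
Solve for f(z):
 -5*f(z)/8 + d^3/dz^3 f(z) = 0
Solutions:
 f(z) = C3*exp(5^(1/3)*z/2) + (C1*sin(sqrt(3)*5^(1/3)*z/4) + C2*cos(sqrt(3)*5^(1/3)*z/4))*exp(-5^(1/3)*z/4)


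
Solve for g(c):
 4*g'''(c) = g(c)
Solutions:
 g(c) = C3*exp(2^(1/3)*c/2) + (C1*sin(2^(1/3)*sqrt(3)*c/4) + C2*cos(2^(1/3)*sqrt(3)*c/4))*exp(-2^(1/3)*c/4)


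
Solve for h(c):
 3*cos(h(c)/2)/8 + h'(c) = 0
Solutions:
 3*c/8 - log(sin(h(c)/2) - 1) + log(sin(h(c)/2) + 1) = C1


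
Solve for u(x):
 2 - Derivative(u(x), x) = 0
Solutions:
 u(x) = C1 + 2*x


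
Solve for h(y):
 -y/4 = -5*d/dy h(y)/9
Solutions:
 h(y) = C1 + 9*y^2/40


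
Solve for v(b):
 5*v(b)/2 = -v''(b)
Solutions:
 v(b) = C1*sin(sqrt(10)*b/2) + C2*cos(sqrt(10)*b/2)


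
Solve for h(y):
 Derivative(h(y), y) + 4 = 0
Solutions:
 h(y) = C1 - 4*y


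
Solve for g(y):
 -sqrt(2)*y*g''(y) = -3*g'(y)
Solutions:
 g(y) = C1 + C2*y^(1 + 3*sqrt(2)/2)


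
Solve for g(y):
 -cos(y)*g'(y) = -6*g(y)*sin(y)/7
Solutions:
 g(y) = C1/cos(y)^(6/7)


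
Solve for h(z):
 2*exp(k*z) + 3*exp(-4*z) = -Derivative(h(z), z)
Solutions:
 h(z) = C1 + 3*exp(-4*z)/4 - 2*exp(k*z)/k


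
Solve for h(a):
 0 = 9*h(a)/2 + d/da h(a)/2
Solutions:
 h(a) = C1*exp(-9*a)


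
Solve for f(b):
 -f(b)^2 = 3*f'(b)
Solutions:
 f(b) = 3/(C1 + b)


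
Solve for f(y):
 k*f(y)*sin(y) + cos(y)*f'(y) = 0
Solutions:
 f(y) = C1*exp(k*log(cos(y)))


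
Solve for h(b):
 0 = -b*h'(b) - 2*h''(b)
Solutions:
 h(b) = C1 + C2*erf(b/2)


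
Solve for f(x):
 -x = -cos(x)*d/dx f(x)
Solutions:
 f(x) = C1 + Integral(x/cos(x), x)


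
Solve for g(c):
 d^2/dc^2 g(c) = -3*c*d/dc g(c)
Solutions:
 g(c) = C1 + C2*erf(sqrt(6)*c/2)


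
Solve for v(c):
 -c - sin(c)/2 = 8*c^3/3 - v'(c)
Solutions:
 v(c) = C1 + 2*c^4/3 + c^2/2 - cos(c)/2


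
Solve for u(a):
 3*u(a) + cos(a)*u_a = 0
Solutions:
 u(a) = C1*(sin(a) - 1)^(3/2)/(sin(a) + 1)^(3/2)


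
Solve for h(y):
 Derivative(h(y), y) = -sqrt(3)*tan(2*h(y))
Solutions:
 h(y) = -asin(C1*exp(-2*sqrt(3)*y))/2 + pi/2
 h(y) = asin(C1*exp(-2*sqrt(3)*y))/2


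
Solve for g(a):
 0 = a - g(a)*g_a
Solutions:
 g(a) = -sqrt(C1 + a^2)
 g(a) = sqrt(C1 + a^2)


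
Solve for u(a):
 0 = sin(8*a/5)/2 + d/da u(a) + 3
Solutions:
 u(a) = C1 - 3*a + 5*cos(8*a/5)/16


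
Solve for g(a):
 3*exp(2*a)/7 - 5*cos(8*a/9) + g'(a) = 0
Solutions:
 g(a) = C1 - 3*exp(2*a)/14 + 45*sin(8*a/9)/8


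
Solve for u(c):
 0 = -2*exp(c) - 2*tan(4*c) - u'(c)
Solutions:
 u(c) = C1 - 2*exp(c) + log(cos(4*c))/2


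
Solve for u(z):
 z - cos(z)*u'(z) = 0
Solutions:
 u(z) = C1 + Integral(z/cos(z), z)


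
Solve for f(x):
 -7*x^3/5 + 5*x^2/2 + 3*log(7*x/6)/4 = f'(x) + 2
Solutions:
 f(x) = C1 - 7*x^4/20 + 5*x^3/6 + 3*x*log(x)/4 - 11*x/4 - 3*x*log(6)/4 + 3*x*log(7)/4


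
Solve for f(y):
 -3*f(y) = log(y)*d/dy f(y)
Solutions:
 f(y) = C1*exp(-3*li(y))


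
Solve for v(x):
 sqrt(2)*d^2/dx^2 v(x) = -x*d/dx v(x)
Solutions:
 v(x) = C1 + C2*erf(2^(1/4)*x/2)


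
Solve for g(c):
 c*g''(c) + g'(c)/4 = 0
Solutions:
 g(c) = C1 + C2*c^(3/4)


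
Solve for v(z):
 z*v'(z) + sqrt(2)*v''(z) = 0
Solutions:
 v(z) = C1 + C2*erf(2^(1/4)*z/2)


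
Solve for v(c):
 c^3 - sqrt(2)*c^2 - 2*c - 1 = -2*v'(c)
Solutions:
 v(c) = C1 - c^4/8 + sqrt(2)*c^3/6 + c^2/2 + c/2


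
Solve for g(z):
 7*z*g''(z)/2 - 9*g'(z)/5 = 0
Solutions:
 g(z) = C1 + C2*z^(53/35)


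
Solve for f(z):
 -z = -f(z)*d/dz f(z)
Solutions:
 f(z) = -sqrt(C1 + z^2)
 f(z) = sqrt(C1 + z^2)


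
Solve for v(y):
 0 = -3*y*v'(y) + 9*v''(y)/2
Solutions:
 v(y) = C1 + C2*erfi(sqrt(3)*y/3)


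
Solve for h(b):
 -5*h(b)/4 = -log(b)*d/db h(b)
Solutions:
 h(b) = C1*exp(5*li(b)/4)


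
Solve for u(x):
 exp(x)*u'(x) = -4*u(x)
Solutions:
 u(x) = C1*exp(4*exp(-x))


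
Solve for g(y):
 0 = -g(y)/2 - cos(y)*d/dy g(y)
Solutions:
 g(y) = C1*(sin(y) - 1)^(1/4)/(sin(y) + 1)^(1/4)


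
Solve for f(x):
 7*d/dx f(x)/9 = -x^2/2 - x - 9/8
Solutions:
 f(x) = C1 - 3*x^3/14 - 9*x^2/14 - 81*x/56


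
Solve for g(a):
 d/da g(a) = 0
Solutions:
 g(a) = C1


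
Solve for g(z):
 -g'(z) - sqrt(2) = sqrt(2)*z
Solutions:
 g(z) = C1 - sqrt(2)*z^2/2 - sqrt(2)*z


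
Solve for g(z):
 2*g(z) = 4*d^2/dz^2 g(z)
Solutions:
 g(z) = C1*exp(-sqrt(2)*z/2) + C2*exp(sqrt(2)*z/2)


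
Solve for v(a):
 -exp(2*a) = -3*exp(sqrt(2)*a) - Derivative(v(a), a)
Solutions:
 v(a) = C1 + exp(2*a)/2 - 3*sqrt(2)*exp(sqrt(2)*a)/2


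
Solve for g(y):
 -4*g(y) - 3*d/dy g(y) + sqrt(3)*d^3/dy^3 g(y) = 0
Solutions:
 g(y) = C1*exp(-y*(3^(5/6)/(sqrt(12 - sqrt(3)) + 2*sqrt(3))^(1/3) + 3^(2/3)*(sqrt(12 - sqrt(3)) + 2*sqrt(3))^(1/3))/6)*sin(y*(-3^(1/6)*(sqrt(12 - sqrt(3)) + 2*sqrt(3))^(1/3) + 3^(1/3)/(sqrt(12 - sqrt(3)) + 2*sqrt(3))^(1/3))/2) + C2*exp(-y*(3^(5/6)/(sqrt(12 - sqrt(3)) + 2*sqrt(3))^(1/3) + 3^(2/3)*(sqrt(12 - sqrt(3)) + 2*sqrt(3))^(1/3))/6)*cos(y*(-3^(1/6)*(sqrt(12 - sqrt(3)) + 2*sqrt(3))^(1/3) + 3^(1/3)/(sqrt(12 - sqrt(3)) + 2*sqrt(3))^(1/3))/2) + C3*exp(y*(3^(5/6)/(sqrt(12 - sqrt(3)) + 2*sqrt(3))^(1/3) + 3^(2/3)*(sqrt(12 - sqrt(3)) + 2*sqrt(3))^(1/3))/3)


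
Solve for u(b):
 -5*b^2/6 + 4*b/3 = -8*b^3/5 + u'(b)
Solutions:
 u(b) = C1 + 2*b^4/5 - 5*b^3/18 + 2*b^2/3


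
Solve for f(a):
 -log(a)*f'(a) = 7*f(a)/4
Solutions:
 f(a) = C1*exp(-7*li(a)/4)


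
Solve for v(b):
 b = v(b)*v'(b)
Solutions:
 v(b) = -sqrt(C1 + b^2)
 v(b) = sqrt(C1 + b^2)


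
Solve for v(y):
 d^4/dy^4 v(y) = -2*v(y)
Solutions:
 v(y) = (C1*sin(2^(3/4)*y/2) + C2*cos(2^(3/4)*y/2))*exp(-2^(3/4)*y/2) + (C3*sin(2^(3/4)*y/2) + C4*cos(2^(3/4)*y/2))*exp(2^(3/4)*y/2)


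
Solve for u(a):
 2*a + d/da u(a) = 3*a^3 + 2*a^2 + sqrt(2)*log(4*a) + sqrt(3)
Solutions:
 u(a) = C1 + 3*a^4/4 + 2*a^3/3 - a^2 + sqrt(2)*a*log(a) - sqrt(2)*a + sqrt(3)*a + 2*sqrt(2)*a*log(2)


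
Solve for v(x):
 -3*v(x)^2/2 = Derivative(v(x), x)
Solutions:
 v(x) = 2/(C1 + 3*x)


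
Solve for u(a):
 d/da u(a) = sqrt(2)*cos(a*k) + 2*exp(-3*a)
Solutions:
 u(a) = C1 - 2*exp(-3*a)/3 + sqrt(2)*sin(a*k)/k


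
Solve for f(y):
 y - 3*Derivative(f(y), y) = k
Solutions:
 f(y) = C1 - k*y/3 + y^2/6


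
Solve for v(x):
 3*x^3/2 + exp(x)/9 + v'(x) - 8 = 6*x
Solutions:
 v(x) = C1 - 3*x^4/8 + 3*x^2 + 8*x - exp(x)/9


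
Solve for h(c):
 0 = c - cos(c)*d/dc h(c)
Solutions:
 h(c) = C1 + Integral(c/cos(c), c)


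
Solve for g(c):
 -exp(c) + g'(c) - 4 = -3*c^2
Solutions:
 g(c) = C1 - c^3 + 4*c + exp(c)


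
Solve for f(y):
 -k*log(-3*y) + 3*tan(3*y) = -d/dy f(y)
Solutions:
 f(y) = C1 + k*y*(log(-y) - 1) + k*y*log(3) + log(cos(3*y))


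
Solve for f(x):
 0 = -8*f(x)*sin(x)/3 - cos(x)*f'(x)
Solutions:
 f(x) = C1*cos(x)^(8/3)


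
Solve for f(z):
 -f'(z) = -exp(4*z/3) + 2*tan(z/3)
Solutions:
 f(z) = C1 + 3*exp(4*z/3)/4 + 6*log(cos(z/3))


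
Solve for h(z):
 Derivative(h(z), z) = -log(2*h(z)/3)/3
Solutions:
 3*Integral(1/(log(_y) - log(3) + log(2)), (_y, h(z))) = C1 - z


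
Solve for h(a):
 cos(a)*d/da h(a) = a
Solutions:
 h(a) = C1 + Integral(a/cos(a), a)


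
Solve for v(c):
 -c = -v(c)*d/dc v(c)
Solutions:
 v(c) = -sqrt(C1 + c^2)
 v(c) = sqrt(C1 + c^2)


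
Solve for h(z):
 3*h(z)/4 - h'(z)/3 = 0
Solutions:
 h(z) = C1*exp(9*z/4)


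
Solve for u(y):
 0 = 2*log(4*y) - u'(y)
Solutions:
 u(y) = C1 + 2*y*log(y) - 2*y + y*log(16)


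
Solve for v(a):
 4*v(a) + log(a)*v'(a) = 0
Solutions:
 v(a) = C1*exp(-4*li(a))


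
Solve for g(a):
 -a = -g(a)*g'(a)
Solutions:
 g(a) = -sqrt(C1 + a^2)
 g(a) = sqrt(C1 + a^2)


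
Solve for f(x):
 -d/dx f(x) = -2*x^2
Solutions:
 f(x) = C1 + 2*x^3/3


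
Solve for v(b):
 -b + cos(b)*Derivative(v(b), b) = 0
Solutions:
 v(b) = C1 + Integral(b/cos(b), b)


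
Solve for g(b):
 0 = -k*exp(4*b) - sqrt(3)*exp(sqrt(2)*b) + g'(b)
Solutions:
 g(b) = C1 + k*exp(4*b)/4 + sqrt(6)*exp(sqrt(2)*b)/2


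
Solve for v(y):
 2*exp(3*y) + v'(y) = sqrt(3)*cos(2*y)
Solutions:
 v(y) = C1 - 2*exp(3*y)/3 + sqrt(3)*sin(2*y)/2


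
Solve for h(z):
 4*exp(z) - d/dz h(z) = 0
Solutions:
 h(z) = C1 + 4*exp(z)


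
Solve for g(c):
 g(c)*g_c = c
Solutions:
 g(c) = -sqrt(C1 + c^2)
 g(c) = sqrt(C1 + c^2)


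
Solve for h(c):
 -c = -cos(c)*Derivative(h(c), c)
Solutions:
 h(c) = C1 + Integral(c/cos(c), c)


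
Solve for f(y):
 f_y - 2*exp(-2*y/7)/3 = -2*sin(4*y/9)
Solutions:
 f(y) = C1 + 9*cos(4*y/9)/2 - 7*exp(-2*y/7)/3


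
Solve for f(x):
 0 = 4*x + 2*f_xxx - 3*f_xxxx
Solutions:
 f(x) = C1 + C2*x + C3*x^2 + C4*exp(2*x/3) - x^4/12 - x^3/2


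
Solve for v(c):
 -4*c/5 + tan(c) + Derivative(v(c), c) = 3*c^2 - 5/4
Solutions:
 v(c) = C1 + c^3 + 2*c^2/5 - 5*c/4 + log(cos(c))


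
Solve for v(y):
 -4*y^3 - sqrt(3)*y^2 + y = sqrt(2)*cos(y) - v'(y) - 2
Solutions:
 v(y) = C1 + y^4 + sqrt(3)*y^3/3 - y^2/2 - 2*y + sqrt(2)*sin(y)


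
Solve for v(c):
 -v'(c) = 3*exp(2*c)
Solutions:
 v(c) = C1 - 3*exp(2*c)/2


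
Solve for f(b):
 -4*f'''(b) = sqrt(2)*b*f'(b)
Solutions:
 f(b) = C1 + Integral(C2*airyai(-sqrt(2)*b/2) + C3*airybi(-sqrt(2)*b/2), b)


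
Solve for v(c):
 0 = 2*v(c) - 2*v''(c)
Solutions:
 v(c) = C1*exp(-c) + C2*exp(c)


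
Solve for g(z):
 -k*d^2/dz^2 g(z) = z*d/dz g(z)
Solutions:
 g(z) = C1 + C2*sqrt(k)*erf(sqrt(2)*z*sqrt(1/k)/2)


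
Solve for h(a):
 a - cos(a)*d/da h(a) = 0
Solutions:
 h(a) = C1 + Integral(a/cos(a), a)


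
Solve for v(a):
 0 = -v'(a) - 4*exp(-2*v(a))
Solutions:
 v(a) = log(-sqrt(C1 - 8*a))
 v(a) = log(C1 - 8*a)/2


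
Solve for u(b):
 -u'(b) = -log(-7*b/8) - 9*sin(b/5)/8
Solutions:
 u(b) = C1 + b*log(-b) - 3*b*log(2) - b + b*log(7) - 45*cos(b/5)/8


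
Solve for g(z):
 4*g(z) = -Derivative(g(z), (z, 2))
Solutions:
 g(z) = C1*sin(2*z) + C2*cos(2*z)


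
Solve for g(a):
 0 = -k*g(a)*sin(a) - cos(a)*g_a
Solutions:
 g(a) = C1*exp(k*log(cos(a)))


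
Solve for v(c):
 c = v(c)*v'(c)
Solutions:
 v(c) = -sqrt(C1 + c^2)
 v(c) = sqrt(C1 + c^2)


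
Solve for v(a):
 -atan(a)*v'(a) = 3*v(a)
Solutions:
 v(a) = C1*exp(-3*Integral(1/atan(a), a))


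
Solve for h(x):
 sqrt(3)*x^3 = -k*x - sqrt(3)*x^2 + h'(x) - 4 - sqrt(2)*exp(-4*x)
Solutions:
 h(x) = C1 + k*x^2/2 + sqrt(3)*x^4/4 + sqrt(3)*x^3/3 + 4*x - sqrt(2)*exp(-4*x)/4


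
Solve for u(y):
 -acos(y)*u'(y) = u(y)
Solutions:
 u(y) = C1*exp(-Integral(1/acos(y), y))


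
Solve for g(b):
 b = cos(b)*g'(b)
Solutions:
 g(b) = C1 + Integral(b/cos(b), b)


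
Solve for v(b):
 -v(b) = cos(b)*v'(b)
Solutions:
 v(b) = C1*sqrt(sin(b) - 1)/sqrt(sin(b) + 1)


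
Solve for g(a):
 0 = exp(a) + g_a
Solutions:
 g(a) = C1 - exp(a)


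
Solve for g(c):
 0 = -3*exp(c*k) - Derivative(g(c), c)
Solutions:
 g(c) = C1 - 3*exp(c*k)/k


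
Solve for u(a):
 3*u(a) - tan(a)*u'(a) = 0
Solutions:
 u(a) = C1*sin(a)^3


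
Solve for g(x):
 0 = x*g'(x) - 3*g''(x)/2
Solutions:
 g(x) = C1 + C2*erfi(sqrt(3)*x/3)


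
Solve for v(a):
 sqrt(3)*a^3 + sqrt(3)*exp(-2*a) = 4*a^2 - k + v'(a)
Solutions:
 v(a) = C1 + sqrt(3)*a^4/4 - 4*a^3/3 + a*k - sqrt(3)*exp(-2*a)/2


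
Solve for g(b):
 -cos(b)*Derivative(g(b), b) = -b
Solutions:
 g(b) = C1 + Integral(b/cos(b), b)


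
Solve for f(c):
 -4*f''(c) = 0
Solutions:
 f(c) = C1 + C2*c


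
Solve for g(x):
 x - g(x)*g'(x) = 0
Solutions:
 g(x) = -sqrt(C1 + x^2)
 g(x) = sqrt(C1 + x^2)


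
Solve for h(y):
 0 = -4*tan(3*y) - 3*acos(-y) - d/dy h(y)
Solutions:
 h(y) = C1 - 3*y*acos(-y) - 3*sqrt(1 - y^2) + 4*log(cos(3*y))/3


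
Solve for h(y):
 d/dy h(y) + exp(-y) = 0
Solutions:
 h(y) = C1 + exp(-y)


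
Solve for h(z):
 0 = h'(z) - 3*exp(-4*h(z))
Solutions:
 h(z) = log(-I*(C1 + 12*z)^(1/4))
 h(z) = log(I*(C1 + 12*z)^(1/4))
 h(z) = log(-(C1 + 12*z)^(1/4))
 h(z) = log(C1 + 12*z)/4


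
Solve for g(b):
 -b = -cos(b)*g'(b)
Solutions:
 g(b) = C1 + Integral(b/cos(b), b)


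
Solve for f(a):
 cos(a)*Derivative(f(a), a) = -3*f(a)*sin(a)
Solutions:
 f(a) = C1*cos(a)^3


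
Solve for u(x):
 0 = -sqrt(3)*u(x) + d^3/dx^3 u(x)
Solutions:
 u(x) = C3*exp(3^(1/6)*x) + (C1*sin(3^(2/3)*x/2) + C2*cos(3^(2/3)*x/2))*exp(-3^(1/6)*x/2)


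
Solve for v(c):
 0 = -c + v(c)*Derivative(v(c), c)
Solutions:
 v(c) = -sqrt(C1 + c^2)
 v(c) = sqrt(C1 + c^2)


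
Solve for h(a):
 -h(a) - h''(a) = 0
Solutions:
 h(a) = C1*sin(a) + C2*cos(a)


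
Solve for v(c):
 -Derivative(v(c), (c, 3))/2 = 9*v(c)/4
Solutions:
 v(c) = C3*exp(-6^(2/3)*c/2) + (C1*sin(3*2^(2/3)*3^(1/6)*c/4) + C2*cos(3*2^(2/3)*3^(1/6)*c/4))*exp(6^(2/3)*c/4)


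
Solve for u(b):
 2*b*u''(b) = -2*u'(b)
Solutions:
 u(b) = C1 + C2*log(b)


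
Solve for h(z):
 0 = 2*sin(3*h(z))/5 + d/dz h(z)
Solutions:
 2*z/5 + log(cos(3*h(z)) - 1)/6 - log(cos(3*h(z)) + 1)/6 = C1


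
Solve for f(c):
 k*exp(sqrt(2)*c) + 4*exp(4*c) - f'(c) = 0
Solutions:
 f(c) = C1 + sqrt(2)*k*exp(sqrt(2)*c)/2 + exp(4*c)


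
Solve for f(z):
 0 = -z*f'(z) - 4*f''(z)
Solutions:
 f(z) = C1 + C2*erf(sqrt(2)*z/4)


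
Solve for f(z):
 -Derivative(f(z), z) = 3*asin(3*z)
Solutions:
 f(z) = C1 - 3*z*asin(3*z) - sqrt(1 - 9*z^2)


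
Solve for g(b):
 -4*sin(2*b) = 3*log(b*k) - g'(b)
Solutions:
 g(b) = C1 + 3*b*log(b*k) - 3*b - 2*cos(2*b)


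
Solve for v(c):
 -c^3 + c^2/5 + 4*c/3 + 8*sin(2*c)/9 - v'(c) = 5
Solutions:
 v(c) = C1 - c^4/4 + c^3/15 + 2*c^2/3 - 5*c - 4*cos(2*c)/9


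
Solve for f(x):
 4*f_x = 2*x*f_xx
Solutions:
 f(x) = C1 + C2*x^3


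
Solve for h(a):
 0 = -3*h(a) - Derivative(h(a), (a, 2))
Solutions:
 h(a) = C1*sin(sqrt(3)*a) + C2*cos(sqrt(3)*a)


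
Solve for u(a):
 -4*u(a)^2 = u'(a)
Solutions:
 u(a) = 1/(C1 + 4*a)


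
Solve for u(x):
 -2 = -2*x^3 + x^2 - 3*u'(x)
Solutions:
 u(x) = C1 - x^4/6 + x^3/9 + 2*x/3


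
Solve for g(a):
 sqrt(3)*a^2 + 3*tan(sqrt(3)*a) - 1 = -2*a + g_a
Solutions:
 g(a) = C1 + sqrt(3)*a^3/3 + a^2 - a - sqrt(3)*log(cos(sqrt(3)*a))


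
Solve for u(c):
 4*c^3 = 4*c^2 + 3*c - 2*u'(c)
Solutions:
 u(c) = C1 - c^4/2 + 2*c^3/3 + 3*c^2/4


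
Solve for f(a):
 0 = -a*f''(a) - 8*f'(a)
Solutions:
 f(a) = C1 + C2/a^7


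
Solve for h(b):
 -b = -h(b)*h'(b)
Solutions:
 h(b) = -sqrt(C1 + b^2)
 h(b) = sqrt(C1 + b^2)


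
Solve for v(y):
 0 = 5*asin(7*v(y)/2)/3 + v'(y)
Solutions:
 Integral(1/asin(7*_y/2), (_y, v(y))) = C1 - 5*y/3


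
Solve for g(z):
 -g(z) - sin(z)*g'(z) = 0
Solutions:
 g(z) = C1*sqrt(cos(z) + 1)/sqrt(cos(z) - 1)


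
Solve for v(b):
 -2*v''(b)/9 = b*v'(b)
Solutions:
 v(b) = C1 + C2*erf(3*b/2)


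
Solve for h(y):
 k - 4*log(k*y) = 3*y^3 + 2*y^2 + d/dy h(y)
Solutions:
 h(y) = C1 - 3*y^4/4 - 2*y^3/3 + y*(k + 4) - 4*y*log(k*y)


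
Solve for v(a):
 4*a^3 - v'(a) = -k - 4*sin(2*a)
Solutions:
 v(a) = C1 + a^4 + a*k - 2*cos(2*a)


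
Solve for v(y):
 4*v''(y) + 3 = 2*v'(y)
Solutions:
 v(y) = C1 + C2*exp(y/2) + 3*y/2


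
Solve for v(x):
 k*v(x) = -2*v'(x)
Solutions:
 v(x) = C1*exp(-k*x/2)


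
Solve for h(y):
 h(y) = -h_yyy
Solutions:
 h(y) = C3*exp(-y) + (C1*sin(sqrt(3)*y/2) + C2*cos(sqrt(3)*y/2))*exp(y/2)


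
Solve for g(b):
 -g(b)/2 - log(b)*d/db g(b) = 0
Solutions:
 g(b) = C1*exp(-li(b)/2)


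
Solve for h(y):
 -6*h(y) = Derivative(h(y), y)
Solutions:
 h(y) = C1*exp(-6*y)


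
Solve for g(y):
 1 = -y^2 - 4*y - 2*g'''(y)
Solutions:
 g(y) = C1 + C2*y + C3*y^2 - y^5/120 - y^4/12 - y^3/12


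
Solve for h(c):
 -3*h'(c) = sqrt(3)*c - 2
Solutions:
 h(c) = C1 - sqrt(3)*c^2/6 + 2*c/3


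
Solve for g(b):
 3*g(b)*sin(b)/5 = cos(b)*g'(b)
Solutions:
 g(b) = C1/cos(b)^(3/5)


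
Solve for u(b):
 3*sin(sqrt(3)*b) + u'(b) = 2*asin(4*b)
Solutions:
 u(b) = C1 + 2*b*asin(4*b) + sqrt(1 - 16*b^2)/2 + sqrt(3)*cos(sqrt(3)*b)


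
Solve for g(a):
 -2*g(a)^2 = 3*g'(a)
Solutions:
 g(a) = 3/(C1 + 2*a)


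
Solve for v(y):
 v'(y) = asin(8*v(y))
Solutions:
 Integral(1/asin(8*_y), (_y, v(y))) = C1 + y


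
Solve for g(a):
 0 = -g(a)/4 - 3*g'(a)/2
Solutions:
 g(a) = C1*exp(-a/6)


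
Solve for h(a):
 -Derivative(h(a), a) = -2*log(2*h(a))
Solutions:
 -Integral(1/(log(_y) + log(2)), (_y, h(a)))/2 = C1 - a


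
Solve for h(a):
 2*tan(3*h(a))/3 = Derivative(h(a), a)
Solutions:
 h(a) = -asin(C1*exp(2*a))/3 + pi/3
 h(a) = asin(C1*exp(2*a))/3


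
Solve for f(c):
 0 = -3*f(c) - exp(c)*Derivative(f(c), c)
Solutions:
 f(c) = C1*exp(3*exp(-c))


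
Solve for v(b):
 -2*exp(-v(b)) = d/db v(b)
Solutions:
 v(b) = log(C1 - 2*b)


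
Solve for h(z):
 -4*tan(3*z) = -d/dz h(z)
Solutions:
 h(z) = C1 - 4*log(cos(3*z))/3


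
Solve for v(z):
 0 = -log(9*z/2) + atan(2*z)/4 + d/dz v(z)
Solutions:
 v(z) = C1 + z*log(z) - z*atan(2*z)/4 - z - z*log(2) + 2*z*log(3) + log(4*z^2 + 1)/16


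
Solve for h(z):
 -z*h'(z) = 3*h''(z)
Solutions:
 h(z) = C1 + C2*erf(sqrt(6)*z/6)


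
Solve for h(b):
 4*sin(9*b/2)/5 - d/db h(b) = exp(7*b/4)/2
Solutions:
 h(b) = C1 - 2*exp(7*b/4)/7 - 8*cos(9*b/2)/45


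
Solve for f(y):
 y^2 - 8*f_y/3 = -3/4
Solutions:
 f(y) = C1 + y^3/8 + 9*y/32


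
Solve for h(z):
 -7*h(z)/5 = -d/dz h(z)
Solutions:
 h(z) = C1*exp(7*z/5)


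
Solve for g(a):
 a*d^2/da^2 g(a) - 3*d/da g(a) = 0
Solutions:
 g(a) = C1 + C2*a^4


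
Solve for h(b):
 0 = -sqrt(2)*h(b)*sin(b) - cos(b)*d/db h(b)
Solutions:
 h(b) = C1*cos(b)^(sqrt(2))


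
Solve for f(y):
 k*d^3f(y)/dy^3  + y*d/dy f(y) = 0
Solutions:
 f(y) = C1 + Integral(C2*airyai(y*(-1/k)^(1/3)) + C3*airybi(y*(-1/k)^(1/3)), y)


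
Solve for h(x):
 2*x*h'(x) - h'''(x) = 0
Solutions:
 h(x) = C1 + Integral(C2*airyai(2^(1/3)*x) + C3*airybi(2^(1/3)*x), x)


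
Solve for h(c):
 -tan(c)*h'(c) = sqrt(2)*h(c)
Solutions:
 h(c) = C1/sin(c)^(sqrt(2))


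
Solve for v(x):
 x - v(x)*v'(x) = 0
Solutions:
 v(x) = -sqrt(C1 + x^2)
 v(x) = sqrt(C1 + x^2)


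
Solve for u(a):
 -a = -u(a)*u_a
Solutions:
 u(a) = -sqrt(C1 + a^2)
 u(a) = sqrt(C1 + a^2)


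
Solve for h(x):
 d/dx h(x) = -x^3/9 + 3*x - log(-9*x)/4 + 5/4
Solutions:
 h(x) = C1 - x^4/36 + 3*x^2/2 - x*log(-x)/4 + x*(3 - log(3))/2


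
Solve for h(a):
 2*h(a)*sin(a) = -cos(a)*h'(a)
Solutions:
 h(a) = C1*cos(a)^2


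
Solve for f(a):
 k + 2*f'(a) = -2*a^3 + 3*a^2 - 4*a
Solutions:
 f(a) = C1 - a^4/4 + a^3/2 - a^2 - a*k/2


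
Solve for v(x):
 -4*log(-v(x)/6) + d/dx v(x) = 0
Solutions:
 -Integral(1/(log(-_y) - log(6)), (_y, v(x)))/4 = C1 - x


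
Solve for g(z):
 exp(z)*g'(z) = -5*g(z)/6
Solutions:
 g(z) = C1*exp(5*exp(-z)/6)


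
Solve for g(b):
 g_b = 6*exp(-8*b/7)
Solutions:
 g(b) = C1 - 21*exp(-8*b/7)/4


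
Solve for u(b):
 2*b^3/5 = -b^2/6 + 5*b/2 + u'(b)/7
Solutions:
 u(b) = C1 + 7*b^4/10 + 7*b^3/18 - 35*b^2/4


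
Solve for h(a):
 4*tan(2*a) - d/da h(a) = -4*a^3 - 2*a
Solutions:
 h(a) = C1 + a^4 + a^2 - 2*log(cos(2*a))


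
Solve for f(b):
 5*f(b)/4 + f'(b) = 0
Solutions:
 f(b) = C1*exp(-5*b/4)


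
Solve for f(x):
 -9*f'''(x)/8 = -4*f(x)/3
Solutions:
 f(x) = C3*exp(2*2^(2/3)*x/3) + (C1*sin(2^(2/3)*sqrt(3)*x/3) + C2*cos(2^(2/3)*sqrt(3)*x/3))*exp(-2^(2/3)*x/3)


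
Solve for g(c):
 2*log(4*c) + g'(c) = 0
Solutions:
 g(c) = C1 - 2*c*log(c) - c*log(16) + 2*c


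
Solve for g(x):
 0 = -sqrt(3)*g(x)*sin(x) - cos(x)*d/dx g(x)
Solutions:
 g(x) = C1*cos(x)^(sqrt(3))


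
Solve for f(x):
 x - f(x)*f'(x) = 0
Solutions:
 f(x) = -sqrt(C1 + x^2)
 f(x) = sqrt(C1 + x^2)


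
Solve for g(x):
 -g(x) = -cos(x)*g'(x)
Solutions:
 g(x) = C1*sqrt(sin(x) + 1)/sqrt(sin(x) - 1)


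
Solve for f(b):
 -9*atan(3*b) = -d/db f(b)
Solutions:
 f(b) = C1 + 9*b*atan(3*b) - 3*log(9*b^2 + 1)/2


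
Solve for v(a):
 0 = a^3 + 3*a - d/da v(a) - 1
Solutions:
 v(a) = C1 + a^4/4 + 3*a^2/2 - a


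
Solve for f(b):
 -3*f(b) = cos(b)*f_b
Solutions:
 f(b) = C1*(sin(b) - 1)^(3/2)/(sin(b) + 1)^(3/2)


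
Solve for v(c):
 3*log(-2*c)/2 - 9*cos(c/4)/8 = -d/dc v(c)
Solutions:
 v(c) = C1 - 3*c*log(-c)/2 - 3*c*log(2)/2 + 3*c/2 + 9*sin(c/4)/2


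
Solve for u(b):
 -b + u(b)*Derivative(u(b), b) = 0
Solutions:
 u(b) = -sqrt(C1 + b^2)
 u(b) = sqrt(C1 + b^2)


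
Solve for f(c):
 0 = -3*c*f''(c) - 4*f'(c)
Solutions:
 f(c) = C1 + C2/c^(1/3)


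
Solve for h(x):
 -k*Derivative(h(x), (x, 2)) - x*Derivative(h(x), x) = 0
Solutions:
 h(x) = C1 + C2*sqrt(k)*erf(sqrt(2)*x*sqrt(1/k)/2)


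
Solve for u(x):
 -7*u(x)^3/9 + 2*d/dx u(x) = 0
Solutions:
 u(x) = -3*sqrt(-1/(C1 + 7*x))
 u(x) = 3*sqrt(-1/(C1 + 7*x))


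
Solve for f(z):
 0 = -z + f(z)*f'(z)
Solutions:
 f(z) = -sqrt(C1 + z^2)
 f(z) = sqrt(C1 + z^2)


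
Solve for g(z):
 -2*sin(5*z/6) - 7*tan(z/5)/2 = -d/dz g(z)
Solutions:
 g(z) = C1 - 35*log(cos(z/5))/2 - 12*cos(5*z/6)/5


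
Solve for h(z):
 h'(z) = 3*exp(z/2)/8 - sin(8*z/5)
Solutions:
 h(z) = C1 + 3*exp(z/2)/4 + 5*cos(8*z/5)/8


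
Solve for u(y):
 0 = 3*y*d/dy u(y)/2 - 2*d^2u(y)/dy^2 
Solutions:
 u(y) = C1 + C2*erfi(sqrt(6)*y/4)


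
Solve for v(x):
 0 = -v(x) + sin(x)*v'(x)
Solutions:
 v(x) = C1*sqrt(cos(x) - 1)/sqrt(cos(x) + 1)


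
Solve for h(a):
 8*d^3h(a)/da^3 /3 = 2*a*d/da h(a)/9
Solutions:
 h(a) = C1 + Integral(C2*airyai(18^(1/3)*a/6) + C3*airybi(18^(1/3)*a/6), a)


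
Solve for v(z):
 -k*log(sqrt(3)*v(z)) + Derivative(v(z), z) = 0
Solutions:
 Integral(1/(2*log(_y) + log(3)), (_y, v(z))) = C1 + k*z/2


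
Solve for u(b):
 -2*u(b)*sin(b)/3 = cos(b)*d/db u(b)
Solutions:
 u(b) = C1*cos(b)^(2/3)


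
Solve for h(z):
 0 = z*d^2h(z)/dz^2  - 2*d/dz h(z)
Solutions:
 h(z) = C1 + C2*z^3


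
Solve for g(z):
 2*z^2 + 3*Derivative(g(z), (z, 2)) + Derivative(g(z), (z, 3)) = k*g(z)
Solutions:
 g(z) = C1*exp(-z*((-k/2 + sqrt((2 - k)^2 - 4)/2 + 1)^(1/3) + 1 + (-k/2 + sqrt((2 - k)^2 - 4)/2 + 1)^(-1/3))) + C2*exp(z*((-k/2 + sqrt((2 - k)^2 - 4)/2 + 1)^(1/3)/2 - sqrt(3)*I*(-k/2 + sqrt((2 - k)^2 - 4)/2 + 1)^(1/3)/2 - 1 - 2/((-1 + sqrt(3)*I)*(-k/2 + sqrt((2 - k)^2 - 4)/2 + 1)^(1/3)))) + C3*exp(z*((-k/2 + sqrt((2 - k)^2 - 4)/2 + 1)^(1/3)/2 + sqrt(3)*I*(-k/2 + sqrt((2 - k)^2 - 4)/2 + 1)^(1/3)/2 - 1 + 2/((1 + sqrt(3)*I)*(-k/2 + sqrt((2 - k)^2 - 4)/2 + 1)^(1/3)))) + 2*z^2/k + 12/k^2


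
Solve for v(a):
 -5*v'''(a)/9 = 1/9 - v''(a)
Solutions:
 v(a) = C1 + C2*a + C3*exp(9*a/5) + a^2/18


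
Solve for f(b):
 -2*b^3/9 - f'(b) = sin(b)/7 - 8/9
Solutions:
 f(b) = C1 - b^4/18 + 8*b/9 + cos(b)/7


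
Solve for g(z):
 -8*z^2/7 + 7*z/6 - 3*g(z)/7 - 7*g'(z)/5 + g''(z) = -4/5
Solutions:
 g(z) = C1*exp(z*(49 - sqrt(4501))/70) + C2*exp(z*(49 + sqrt(4501))/70) - 8*z^2/3 + 1813*z/90 - 103117/1350


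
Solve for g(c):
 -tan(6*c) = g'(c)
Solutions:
 g(c) = C1 + log(cos(6*c))/6


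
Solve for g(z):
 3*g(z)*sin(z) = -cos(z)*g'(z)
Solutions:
 g(z) = C1*cos(z)^3


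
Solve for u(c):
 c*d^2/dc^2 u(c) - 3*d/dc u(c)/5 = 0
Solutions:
 u(c) = C1 + C2*c^(8/5)


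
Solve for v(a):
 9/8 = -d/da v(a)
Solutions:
 v(a) = C1 - 9*a/8


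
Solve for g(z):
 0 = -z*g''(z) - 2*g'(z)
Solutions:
 g(z) = C1 + C2/z


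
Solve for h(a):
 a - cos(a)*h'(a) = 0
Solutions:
 h(a) = C1 + Integral(a/cos(a), a)


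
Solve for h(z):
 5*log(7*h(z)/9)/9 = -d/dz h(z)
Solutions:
 -9*Integral(1/(-log(_y) - log(7) + 2*log(3)), (_y, h(z)))/5 = C1 - z


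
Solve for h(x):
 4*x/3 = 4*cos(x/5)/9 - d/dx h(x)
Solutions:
 h(x) = C1 - 2*x^2/3 + 20*sin(x/5)/9


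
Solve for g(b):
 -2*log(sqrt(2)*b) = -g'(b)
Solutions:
 g(b) = C1 + 2*b*log(b) - 2*b + b*log(2)


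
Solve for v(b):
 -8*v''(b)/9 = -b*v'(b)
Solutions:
 v(b) = C1 + C2*erfi(3*b/4)


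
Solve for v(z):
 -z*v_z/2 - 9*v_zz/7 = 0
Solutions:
 v(z) = C1 + C2*erf(sqrt(7)*z/6)


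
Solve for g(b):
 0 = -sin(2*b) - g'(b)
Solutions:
 g(b) = C1 + cos(2*b)/2


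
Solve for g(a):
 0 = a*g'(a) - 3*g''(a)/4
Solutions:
 g(a) = C1 + C2*erfi(sqrt(6)*a/3)


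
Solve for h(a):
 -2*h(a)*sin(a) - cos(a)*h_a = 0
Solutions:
 h(a) = C1*cos(a)^2


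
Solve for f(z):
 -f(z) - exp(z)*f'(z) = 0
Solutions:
 f(z) = C1*exp(exp(-z))


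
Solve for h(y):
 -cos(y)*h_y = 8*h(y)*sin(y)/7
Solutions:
 h(y) = C1*cos(y)^(8/7)


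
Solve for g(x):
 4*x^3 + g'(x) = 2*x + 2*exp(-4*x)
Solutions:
 g(x) = C1 - x^4 + x^2 - exp(-4*x)/2


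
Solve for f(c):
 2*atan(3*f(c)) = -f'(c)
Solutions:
 Integral(1/atan(3*_y), (_y, f(c))) = C1 - 2*c


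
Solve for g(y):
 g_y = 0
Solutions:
 g(y) = C1


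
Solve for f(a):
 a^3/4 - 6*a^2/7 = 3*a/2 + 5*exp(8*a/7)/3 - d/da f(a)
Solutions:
 f(a) = C1 - a^4/16 + 2*a^3/7 + 3*a^2/4 + 35*exp(8*a/7)/24


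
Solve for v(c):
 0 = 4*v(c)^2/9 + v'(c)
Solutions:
 v(c) = 9/(C1 + 4*c)


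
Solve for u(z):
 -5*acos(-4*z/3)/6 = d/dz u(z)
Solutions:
 u(z) = C1 - 5*z*acos(-4*z/3)/6 - 5*sqrt(9 - 16*z^2)/24


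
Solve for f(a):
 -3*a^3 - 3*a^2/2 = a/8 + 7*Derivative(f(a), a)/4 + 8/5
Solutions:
 f(a) = C1 - 3*a^4/7 - 2*a^3/7 - a^2/28 - 32*a/35


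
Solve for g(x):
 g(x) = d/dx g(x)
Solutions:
 g(x) = C1*exp(x)


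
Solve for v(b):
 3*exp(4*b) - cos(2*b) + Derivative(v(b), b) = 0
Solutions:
 v(b) = C1 - 3*exp(4*b)/4 + sin(2*b)/2


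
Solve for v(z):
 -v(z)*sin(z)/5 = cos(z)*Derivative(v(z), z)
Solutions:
 v(z) = C1*cos(z)^(1/5)


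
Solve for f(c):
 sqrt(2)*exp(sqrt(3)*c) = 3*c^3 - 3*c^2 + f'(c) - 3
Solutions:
 f(c) = C1 - 3*c^4/4 + c^3 + 3*c + sqrt(6)*exp(sqrt(3)*c)/3


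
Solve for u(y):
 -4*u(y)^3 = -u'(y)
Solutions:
 u(y) = -sqrt(2)*sqrt(-1/(C1 + 4*y))/2
 u(y) = sqrt(2)*sqrt(-1/(C1 + 4*y))/2


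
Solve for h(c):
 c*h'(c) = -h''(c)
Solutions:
 h(c) = C1 + C2*erf(sqrt(2)*c/2)


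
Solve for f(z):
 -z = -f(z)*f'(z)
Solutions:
 f(z) = -sqrt(C1 + z^2)
 f(z) = sqrt(C1 + z^2)


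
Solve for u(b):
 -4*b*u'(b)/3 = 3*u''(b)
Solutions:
 u(b) = C1 + C2*erf(sqrt(2)*b/3)


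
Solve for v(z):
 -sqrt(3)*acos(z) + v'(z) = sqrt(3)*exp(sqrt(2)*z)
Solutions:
 v(z) = C1 + sqrt(3)*(z*acos(z) - sqrt(1 - z^2)) + sqrt(6)*exp(sqrt(2)*z)/2


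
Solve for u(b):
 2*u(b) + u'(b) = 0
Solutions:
 u(b) = C1*exp(-2*b)


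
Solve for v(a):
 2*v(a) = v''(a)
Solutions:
 v(a) = C1*exp(-sqrt(2)*a) + C2*exp(sqrt(2)*a)


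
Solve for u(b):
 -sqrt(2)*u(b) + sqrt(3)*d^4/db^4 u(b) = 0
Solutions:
 u(b) = C1*exp(-2^(1/8)*3^(7/8)*b/3) + C2*exp(2^(1/8)*3^(7/8)*b/3) + C3*sin(2^(1/8)*3^(7/8)*b/3) + C4*cos(2^(1/8)*3^(7/8)*b/3)


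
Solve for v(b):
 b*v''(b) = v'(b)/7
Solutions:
 v(b) = C1 + C2*b^(8/7)


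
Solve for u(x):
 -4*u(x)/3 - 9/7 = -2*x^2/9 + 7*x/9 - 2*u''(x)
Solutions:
 u(x) = C1*exp(-sqrt(6)*x/3) + C2*exp(sqrt(6)*x/3) + x^2/6 - 7*x/12 - 13/28


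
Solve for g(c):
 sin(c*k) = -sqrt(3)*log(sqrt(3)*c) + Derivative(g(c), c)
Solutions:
 g(c) = C1 + sqrt(3)*c*(log(c) - 1) + sqrt(3)*c*log(3)/2 + Piecewise((-cos(c*k)/k, Ne(k, 0)), (0, True))


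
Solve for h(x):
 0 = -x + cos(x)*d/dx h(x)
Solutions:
 h(x) = C1 + Integral(x/cos(x), x)


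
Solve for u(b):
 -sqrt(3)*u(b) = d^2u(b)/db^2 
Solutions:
 u(b) = C1*sin(3^(1/4)*b) + C2*cos(3^(1/4)*b)


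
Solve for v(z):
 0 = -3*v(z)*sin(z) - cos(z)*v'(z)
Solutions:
 v(z) = C1*cos(z)^3


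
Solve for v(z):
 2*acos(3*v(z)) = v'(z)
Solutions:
 Integral(1/acos(3*_y), (_y, v(z))) = C1 + 2*z


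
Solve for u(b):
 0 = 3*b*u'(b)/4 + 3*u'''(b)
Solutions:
 u(b) = C1 + Integral(C2*airyai(-2^(1/3)*b/2) + C3*airybi(-2^(1/3)*b/2), b)


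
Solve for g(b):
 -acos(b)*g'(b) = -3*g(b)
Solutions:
 g(b) = C1*exp(3*Integral(1/acos(b), b))


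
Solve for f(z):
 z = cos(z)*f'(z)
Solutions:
 f(z) = C1 + Integral(z/cos(z), z)


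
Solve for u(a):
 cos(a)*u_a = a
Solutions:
 u(a) = C1 + Integral(a/cos(a), a)


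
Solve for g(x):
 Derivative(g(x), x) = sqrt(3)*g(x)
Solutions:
 g(x) = C1*exp(sqrt(3)*x)


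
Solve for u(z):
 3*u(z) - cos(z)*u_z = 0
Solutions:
 u(z) = C1*(sin(z) + 1)^(3/2)/(sin(z) - 1)^(3/2)
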